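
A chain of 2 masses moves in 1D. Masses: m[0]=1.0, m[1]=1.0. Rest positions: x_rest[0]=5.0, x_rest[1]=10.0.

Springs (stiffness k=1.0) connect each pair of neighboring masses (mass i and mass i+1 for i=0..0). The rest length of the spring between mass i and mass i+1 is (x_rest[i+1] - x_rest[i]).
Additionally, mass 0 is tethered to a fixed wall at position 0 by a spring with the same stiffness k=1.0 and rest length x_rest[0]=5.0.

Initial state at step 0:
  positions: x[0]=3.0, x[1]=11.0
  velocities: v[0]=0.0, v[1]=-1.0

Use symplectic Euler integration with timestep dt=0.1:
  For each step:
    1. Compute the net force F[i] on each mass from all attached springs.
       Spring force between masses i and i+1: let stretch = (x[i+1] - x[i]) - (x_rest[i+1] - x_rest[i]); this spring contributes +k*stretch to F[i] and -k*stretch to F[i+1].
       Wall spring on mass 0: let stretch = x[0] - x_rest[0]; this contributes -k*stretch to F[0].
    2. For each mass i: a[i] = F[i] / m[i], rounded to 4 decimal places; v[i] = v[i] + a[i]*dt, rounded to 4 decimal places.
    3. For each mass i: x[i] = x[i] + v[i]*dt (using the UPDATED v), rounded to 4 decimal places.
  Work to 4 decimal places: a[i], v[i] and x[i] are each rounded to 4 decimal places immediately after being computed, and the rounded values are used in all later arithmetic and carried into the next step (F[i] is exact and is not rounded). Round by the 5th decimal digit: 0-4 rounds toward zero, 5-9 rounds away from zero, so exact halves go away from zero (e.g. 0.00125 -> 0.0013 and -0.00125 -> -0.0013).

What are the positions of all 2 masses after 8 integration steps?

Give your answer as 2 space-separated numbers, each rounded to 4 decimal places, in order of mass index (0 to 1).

Answer: 4.4657 9.3579

Derivation:
Step 0: x=[3.0000 11.0000] v=[0.0000 -1.0000]
Step 1: x=[3.0500 10.8700] v=[0.5000 -1.3000]
Step 2: x=[3.1477 10.7118] v=[0.9770 -1.5820]
Step 3: x=[3.2896 10.5280] v=[1.4186 -1.8384]
Step 4: x=[3.4710 10.3218] v=[1.8135 -2.0622]
Step 5: x=[3.6862 10.0971] v=[2.1515 -2.2473]
Step 6: x=[3.9286 9.8583] v=[2.4240 -2.3884]
Step 7: x=[4.1910 9.6102] v=[2.6241 -2.4814]
Step 8: x=[4.4657 9.3579] v=[2.7469 -2.5233]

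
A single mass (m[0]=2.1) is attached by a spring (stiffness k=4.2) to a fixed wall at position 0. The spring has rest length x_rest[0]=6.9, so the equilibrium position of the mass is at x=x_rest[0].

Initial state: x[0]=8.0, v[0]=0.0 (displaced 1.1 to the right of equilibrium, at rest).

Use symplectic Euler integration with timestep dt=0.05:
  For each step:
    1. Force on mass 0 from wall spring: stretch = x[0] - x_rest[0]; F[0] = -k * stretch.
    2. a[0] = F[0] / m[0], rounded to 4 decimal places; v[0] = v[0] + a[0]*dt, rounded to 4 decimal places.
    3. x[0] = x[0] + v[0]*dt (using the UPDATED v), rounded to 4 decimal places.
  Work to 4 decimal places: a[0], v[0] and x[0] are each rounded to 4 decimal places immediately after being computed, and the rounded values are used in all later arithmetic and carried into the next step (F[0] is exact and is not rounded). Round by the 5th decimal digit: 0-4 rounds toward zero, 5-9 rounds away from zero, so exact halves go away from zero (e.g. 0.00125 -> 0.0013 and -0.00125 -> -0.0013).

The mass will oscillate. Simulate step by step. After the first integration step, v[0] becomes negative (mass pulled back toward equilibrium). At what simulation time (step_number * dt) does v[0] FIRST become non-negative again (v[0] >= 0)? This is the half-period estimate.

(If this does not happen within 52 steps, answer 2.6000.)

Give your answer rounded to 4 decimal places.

Answer: 2.2500

Derivation:
Step 0: x=[8.0000] v=[0.0000]
Step 1: x=[7.9945] v=[-0.1100]
Step 2: x=[7.9835] v=[-0.2195]
Step 3: x=[7.9671] v=[-0.3279]
Step 4: x=[7.9454] v=[-0.4346]
Step 5: x=[7.9184] v=[-0.5391]
Step 6: x=[7.8864] v=[-0.6409]
Step 7: x=[7.8494] v=[-0.7395]
Step 8: x=[7.8077] v=[-0.8344]
Step 9: x=[7.7614] v=[-0.9252]
Step 10: x=[7.7108] v=[-1.0113]
Step 11: x=[7.6562] v=[-1.0924]
Step 12: x=[7.5978] v=[-1.1680]
Step 13: x=[7.5359] v=[-1.2378]
Step 14: x=[7.4708] v=[-1.3014]
Step 15: x=[7.4029] v=[-1.3585]
Step 16: x=[7.3325] v=[-1.4088]
Step 17: x=[7.2599] v=[-1.4521]
Step 18: x=[7.1855] v=[-1.4881]
Step 19: x=[7.1097] v=[-1.5167]
Step 20: x=[7.0328] v=[-1.5377]
Step 21: x=[6.9553] v=[-1.5510]
Step 22: x=[6.8775] v=[-1.5565]
Step 23: x=[6.7998] v=[-1.5543]
Step 24: x=[6.7226] v=[-1.5443]
Step 25: x=[6.6463] v=[-1.5266]
Step 26: x=[6.5712] v=[-1.5012]
Step 27: x=[6.4978] v=[-1.4683]
Step 28: x=[6.4264] v=[-1.4281]
Step 29: x=[6.3574] v=[-1.3807]
Step 30: x=[6.2911] v=[-1.3264]
Step 31: x=[6.2278] v=[-1.2655]
Step 32: x=[6.1679] v=[-1.1983]
Step 33: x=[6.1116] v=[-1.1251]
Step 34: x=[6.0593] v=[-1.0463]
Step 35: x=[6.0112] v=[-0.9622]
Step 36: x=[5.9675] v=[-0.8733]
Step 37: x=[5.9285] v=[-0.7801]
Step 38: x=[5.8944] v=[-0.6830]
Step 39: x=[5.8653] v=[-0.5824]
Step 40: x=[5.8414] v=[-0.4789]
Step 41: x=[5.8228] v=[-0.3730]
Step 42: x=[5.8095] v=[-0.2653]
Step 43: x=[5.8017] v=[-0.1563]
Step 44: x=[5.7994] v=[-0.0465]
Step 45: x=[5.8026] v=[0.0636]
First v>=0 after going negative at step 45, time=2.2500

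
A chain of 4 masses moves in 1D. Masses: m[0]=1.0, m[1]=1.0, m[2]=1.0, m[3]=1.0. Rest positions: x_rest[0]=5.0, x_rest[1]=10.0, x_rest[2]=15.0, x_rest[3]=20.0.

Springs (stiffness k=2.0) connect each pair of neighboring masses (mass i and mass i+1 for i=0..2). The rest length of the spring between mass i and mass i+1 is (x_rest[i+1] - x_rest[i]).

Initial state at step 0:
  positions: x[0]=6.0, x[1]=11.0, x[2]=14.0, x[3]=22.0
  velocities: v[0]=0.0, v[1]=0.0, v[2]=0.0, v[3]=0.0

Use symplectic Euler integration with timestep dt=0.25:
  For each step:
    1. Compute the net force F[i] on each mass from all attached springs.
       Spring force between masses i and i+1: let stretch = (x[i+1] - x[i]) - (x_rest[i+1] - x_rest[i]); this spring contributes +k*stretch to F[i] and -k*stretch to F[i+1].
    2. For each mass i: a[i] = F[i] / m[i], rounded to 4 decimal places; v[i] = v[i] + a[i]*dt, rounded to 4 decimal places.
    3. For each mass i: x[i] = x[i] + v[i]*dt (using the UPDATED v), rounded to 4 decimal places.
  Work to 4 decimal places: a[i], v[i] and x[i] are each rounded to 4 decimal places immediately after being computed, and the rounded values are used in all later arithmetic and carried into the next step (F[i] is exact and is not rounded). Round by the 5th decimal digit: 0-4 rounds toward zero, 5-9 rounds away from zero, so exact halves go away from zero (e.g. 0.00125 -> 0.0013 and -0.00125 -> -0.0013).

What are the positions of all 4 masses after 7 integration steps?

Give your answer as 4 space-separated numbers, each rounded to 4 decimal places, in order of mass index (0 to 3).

Answer: 5.0416 11.6812 16.0537 20.2239

Derivation:
Step 0: x=[6.0000 11.0000 14.0000 22.0000] v=[0.0000 0.0000 0.0000 0.0000]
Step 1: x=[6.0000 10.7500 14.6250 21.6250] v=[0.0000 -1.0000 2.5000 -1.5000]
Step 2: x=[5.9688 10.3906 15.6406 21.0000] v=[-0.1250 -1.4375 4.0625 -2.5000]
Step 3: x=[5.8653 10.1348 16.6699 20.3301] v=[-0.4141 -1.0234 4.1172 -2.6797]
Step 4: x=[5.6705 10.1622 17.3399 19.8277] v=[-0.7794 0.1094 2.6798 -2.0098]
Step 5: x=[5.4121 10.5253 17.4236 19.6393] v=[-1.0336 1.4524 0.3349 -0.7537]
Step 6: x=[5.1679 11.1116 16.9220 19.7989] v=[-0.9770 2.3450 -2.0064 0.6385]
Step 7: x=[5.0416 11.6812 16.0537 20.2239] v=[-0.5052 2.2784 -3.4732 1.7001]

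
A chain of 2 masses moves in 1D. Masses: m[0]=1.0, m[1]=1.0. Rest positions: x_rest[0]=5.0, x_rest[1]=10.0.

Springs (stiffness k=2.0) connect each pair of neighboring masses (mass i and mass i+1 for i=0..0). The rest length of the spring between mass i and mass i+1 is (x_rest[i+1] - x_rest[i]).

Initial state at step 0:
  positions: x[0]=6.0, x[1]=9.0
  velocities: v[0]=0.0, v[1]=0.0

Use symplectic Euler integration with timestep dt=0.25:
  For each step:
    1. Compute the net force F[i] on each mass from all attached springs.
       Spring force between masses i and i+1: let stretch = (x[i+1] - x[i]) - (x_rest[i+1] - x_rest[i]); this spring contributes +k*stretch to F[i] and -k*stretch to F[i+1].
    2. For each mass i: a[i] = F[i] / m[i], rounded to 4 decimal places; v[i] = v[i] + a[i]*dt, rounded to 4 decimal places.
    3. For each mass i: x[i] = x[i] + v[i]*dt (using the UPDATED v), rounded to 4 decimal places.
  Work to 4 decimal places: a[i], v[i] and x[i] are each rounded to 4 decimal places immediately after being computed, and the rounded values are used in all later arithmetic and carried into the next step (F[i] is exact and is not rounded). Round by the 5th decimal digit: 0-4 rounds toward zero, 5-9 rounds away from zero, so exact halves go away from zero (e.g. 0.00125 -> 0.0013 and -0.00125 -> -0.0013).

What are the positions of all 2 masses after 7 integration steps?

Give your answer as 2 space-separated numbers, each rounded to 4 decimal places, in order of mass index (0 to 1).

Step 0: x=[6.0000 9.0000] v=[0.0000 0.0000]
Step 1: x=[5.7500 9.2500] v=[-1.0000 1.0000]
Step 2: x=[5.3125 9.6875] v=[-1.7500 1.7500]
Step 3: x=[4.7969 10.2031] v=[-2.0625 2.0625]
Step 4: x=[4.3321 10.6680] v=[-1.8594 1.8594]
Step 5: x=[4.0342 10.9659] v=[-1.1915 1.1915]
Step 6: x=[3.9778 11.0223] v=[-0.2257 0.2257]
Step 7: x=[4.1770 10.8232] v=[0.7966 -0.7966]

Answer: 4.1770 10.8232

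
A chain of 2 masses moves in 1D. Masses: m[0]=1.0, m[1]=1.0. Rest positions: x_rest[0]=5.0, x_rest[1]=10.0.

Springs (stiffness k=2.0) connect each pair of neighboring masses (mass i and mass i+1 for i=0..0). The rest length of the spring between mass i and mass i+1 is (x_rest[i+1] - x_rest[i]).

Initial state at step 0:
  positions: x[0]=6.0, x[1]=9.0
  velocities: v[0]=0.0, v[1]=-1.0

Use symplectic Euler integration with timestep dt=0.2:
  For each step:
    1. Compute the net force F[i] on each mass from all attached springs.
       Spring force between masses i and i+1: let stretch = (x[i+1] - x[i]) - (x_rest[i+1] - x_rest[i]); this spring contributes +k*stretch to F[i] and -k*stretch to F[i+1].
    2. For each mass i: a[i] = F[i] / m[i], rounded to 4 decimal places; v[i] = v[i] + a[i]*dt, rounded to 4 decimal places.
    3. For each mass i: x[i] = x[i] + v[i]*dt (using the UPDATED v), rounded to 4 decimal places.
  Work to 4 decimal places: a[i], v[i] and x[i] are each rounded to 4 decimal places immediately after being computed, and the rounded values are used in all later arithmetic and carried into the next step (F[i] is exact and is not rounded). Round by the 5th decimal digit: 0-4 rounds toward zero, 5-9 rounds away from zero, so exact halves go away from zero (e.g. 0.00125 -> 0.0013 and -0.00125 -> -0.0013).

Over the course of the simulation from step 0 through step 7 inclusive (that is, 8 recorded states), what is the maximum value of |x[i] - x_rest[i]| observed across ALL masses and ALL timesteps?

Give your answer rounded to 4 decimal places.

Step 0: x=[6.0000 9.0000] v=[0.0000 -1.0000]
Step 1: x=[5.8400 8.9600] v=[-0.8000 -0.2000]
Step 2: x=[5.5296 9.0704] v=[-1.5520 0.5520]
Step 3: x=[5.1025 9.2975] v=[-2.1357 1.1357]
Step 4: x=[4.6110 9.5890] v=[-2.4577 1.4577]
Step 5: x=[4.1177 9.8823] v=[-2.4665 1.4665]
Step 6: x=[3.6856 10.1144] v=[-2.1607 1.1607]
Step 7: x=[3.3678 10.2322] v=[-1.5892 0.5892]
Max displacement = 1.6322

Answer: 1.6322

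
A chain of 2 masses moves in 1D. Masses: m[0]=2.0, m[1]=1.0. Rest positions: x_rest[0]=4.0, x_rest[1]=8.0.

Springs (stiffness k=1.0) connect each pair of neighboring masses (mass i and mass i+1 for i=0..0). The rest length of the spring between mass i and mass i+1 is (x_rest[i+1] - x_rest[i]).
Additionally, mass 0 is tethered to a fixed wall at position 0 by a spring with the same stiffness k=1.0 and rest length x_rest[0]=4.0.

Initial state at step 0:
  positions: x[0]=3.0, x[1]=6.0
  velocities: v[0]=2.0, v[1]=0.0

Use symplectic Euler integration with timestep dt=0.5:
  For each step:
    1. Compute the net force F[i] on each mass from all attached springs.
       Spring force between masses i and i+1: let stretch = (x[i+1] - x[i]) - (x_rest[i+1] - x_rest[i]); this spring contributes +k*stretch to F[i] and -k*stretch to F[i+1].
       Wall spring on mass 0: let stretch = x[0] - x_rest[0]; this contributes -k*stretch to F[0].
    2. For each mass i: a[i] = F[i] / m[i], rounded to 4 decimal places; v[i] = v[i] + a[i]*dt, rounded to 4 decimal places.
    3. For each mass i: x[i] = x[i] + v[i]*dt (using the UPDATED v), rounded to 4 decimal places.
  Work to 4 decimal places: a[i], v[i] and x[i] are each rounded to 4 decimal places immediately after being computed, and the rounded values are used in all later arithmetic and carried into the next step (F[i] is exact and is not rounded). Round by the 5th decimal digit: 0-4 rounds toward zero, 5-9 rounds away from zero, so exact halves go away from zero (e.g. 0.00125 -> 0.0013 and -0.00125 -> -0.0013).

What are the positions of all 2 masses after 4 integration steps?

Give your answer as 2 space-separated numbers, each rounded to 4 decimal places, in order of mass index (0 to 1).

Answer: 5.3897 9.5216

Derivation:
Step 0: x=[3.0000 6.0000] v=[2.0000 0.0000]
Step 1: x=[4.0000 6.2500] v=[2.0000 0.5000]
Step 2: x=[4.7813 6.9375] v=[1.5625 1.3750]
Step 3: x=[5.2344 8.0860] v=[0.9062 2.2969]
Step 4: x=[5.3897 9.5216] v=[0.3105 2.8711]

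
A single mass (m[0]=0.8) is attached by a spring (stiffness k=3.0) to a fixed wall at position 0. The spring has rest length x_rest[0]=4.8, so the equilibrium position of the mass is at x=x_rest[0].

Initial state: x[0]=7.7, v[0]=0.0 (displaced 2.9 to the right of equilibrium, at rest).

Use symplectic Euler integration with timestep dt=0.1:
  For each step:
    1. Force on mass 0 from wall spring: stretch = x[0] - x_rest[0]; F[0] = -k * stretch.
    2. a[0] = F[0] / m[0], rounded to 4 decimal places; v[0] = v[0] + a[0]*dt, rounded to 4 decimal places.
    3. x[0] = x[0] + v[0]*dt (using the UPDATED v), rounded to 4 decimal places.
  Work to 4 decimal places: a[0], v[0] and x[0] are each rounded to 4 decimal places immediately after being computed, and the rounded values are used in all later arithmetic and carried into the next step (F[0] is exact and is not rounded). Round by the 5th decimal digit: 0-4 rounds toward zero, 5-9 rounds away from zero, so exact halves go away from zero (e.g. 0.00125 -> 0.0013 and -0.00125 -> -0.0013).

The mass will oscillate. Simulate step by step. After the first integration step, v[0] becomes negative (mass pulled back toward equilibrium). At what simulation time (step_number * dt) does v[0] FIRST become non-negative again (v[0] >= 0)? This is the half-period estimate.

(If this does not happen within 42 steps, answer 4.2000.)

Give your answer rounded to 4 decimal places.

Answer: 1.7000

Derivation:
Step 0: x=[7.7000] v=[0.0000]
Step 1: x=[7.5913] v=[-1.0875]
Step 2: x=[7.3779] v=[-2.1342]
Step 3: x=[7.0678] v=[-3.1009]
Step 4: x=[6.6727] v=[-3.9513]
Step 5: x=[6.2073] v=[-4.6536]
Step 6: x=[5.6892] v=[-5.1813]
Step 7: x=[5.1377] v=[-5.5148]
Step 8: x=[4.5736] v=[-5.6414]
Step 9: x=[4.0180] v=[-5.5565]
Step 10: x=[3.4917] v=[-5.2633]
Step 11: x=[3.0144] v=[-4.7727]
Step 12: x=[2.6041] v=[-4.1031]
Step 13: x=[2.2761] v=[-3.2796]
Step 14: x=[2.0428] v=[-2.3331]
Step 15: x=[1.9129] v=[-1.2992]
Step 16: x=[1.8913] v=[-0.2165]
Step 17: x=[1.9787] v=[0.8743]
First v>=0 after going negative at step 17, time=1.7000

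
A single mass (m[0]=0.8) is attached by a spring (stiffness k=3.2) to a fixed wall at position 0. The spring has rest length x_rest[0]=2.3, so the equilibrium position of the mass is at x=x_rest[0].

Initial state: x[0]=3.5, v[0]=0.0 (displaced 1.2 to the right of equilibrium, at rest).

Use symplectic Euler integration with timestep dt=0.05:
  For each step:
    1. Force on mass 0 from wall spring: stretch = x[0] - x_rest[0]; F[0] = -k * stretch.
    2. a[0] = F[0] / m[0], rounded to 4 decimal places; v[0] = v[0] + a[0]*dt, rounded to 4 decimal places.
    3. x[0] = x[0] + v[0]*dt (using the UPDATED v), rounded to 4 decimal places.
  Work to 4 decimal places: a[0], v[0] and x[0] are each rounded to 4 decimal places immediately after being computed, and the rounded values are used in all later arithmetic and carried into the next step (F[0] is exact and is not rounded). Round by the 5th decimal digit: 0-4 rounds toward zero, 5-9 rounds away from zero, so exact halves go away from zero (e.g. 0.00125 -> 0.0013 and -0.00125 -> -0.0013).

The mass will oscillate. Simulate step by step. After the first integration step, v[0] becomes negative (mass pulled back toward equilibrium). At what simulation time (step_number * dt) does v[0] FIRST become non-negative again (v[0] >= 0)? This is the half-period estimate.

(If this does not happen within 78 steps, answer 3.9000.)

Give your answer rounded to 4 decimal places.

Step 0: x=[3.5000] v=[0.0000]
Step 1: x=[3.4880] v=[-0.2400]
Step 2: x=[3.4641] v=[-0.4776]
Step 3: x=[3.4286] v=[-0.7104]
Step 4: x=[3.3818] v=[-0.9361]
Step 5: x=[3.3242] v=[-1.1525]
Step 6: x=[3.2563] v=[-1.3573]
Step 7: x=[3.1789] v=[-1.5486]
Step 8: x=[3.0927] v=[-1.7244]
Step 9: x=[2.9986] v=[-1.8829]
Step 10: x=[2.8975] v=[-2.0226]
Step 11: x=[2.7904] v=[-2.1421]
Step 12: x=[2.6784] v=[-2.2402]
Step 13: x=[2.5626] v=[-2.3159]
Step 14: x=[2.4442] v=[-2.3684]
Step 15: x=[2.3243] v=[-2.3972]
Step 16: x=[2.2042] v=[-2.4021]
Step 17: x=[2.0851] v=[-2.3829]
Step 18: x=[1.9681] v=[-2.3399]
Step 19: x=[1.8544] v=[-2.2735]
Step 20: x=[1.7452] v=[-2.1844]
Step 21: x=[1.6415] v=[-2.0734]
Step 22: x=[1.5444] v=[-1.9417]
Step 23: x=[1.4549] v=[-1.7906]
Step 24: x=[1.3738] v=[-1.6216]
Step 25: x=[1.3020] v=[-1.4364]
Step 26: x=[1.2402] v=[-1.2368]
Step 27: x=[1.1890] v=[-1.0248]
Step 28: x=[1.1489] v=[-0.8026]
Step 29: x=[1.1203] v=[-0.5724]
Step 30: x=[1.1035] v=[-0.3365]
Step 31: x=[1.0986] v=[-0.0972]
Step 32: x=[1.1058] v=[0.1431]
First v>=0 after going negative at step 32, time=1.6000

Answer: 1.6000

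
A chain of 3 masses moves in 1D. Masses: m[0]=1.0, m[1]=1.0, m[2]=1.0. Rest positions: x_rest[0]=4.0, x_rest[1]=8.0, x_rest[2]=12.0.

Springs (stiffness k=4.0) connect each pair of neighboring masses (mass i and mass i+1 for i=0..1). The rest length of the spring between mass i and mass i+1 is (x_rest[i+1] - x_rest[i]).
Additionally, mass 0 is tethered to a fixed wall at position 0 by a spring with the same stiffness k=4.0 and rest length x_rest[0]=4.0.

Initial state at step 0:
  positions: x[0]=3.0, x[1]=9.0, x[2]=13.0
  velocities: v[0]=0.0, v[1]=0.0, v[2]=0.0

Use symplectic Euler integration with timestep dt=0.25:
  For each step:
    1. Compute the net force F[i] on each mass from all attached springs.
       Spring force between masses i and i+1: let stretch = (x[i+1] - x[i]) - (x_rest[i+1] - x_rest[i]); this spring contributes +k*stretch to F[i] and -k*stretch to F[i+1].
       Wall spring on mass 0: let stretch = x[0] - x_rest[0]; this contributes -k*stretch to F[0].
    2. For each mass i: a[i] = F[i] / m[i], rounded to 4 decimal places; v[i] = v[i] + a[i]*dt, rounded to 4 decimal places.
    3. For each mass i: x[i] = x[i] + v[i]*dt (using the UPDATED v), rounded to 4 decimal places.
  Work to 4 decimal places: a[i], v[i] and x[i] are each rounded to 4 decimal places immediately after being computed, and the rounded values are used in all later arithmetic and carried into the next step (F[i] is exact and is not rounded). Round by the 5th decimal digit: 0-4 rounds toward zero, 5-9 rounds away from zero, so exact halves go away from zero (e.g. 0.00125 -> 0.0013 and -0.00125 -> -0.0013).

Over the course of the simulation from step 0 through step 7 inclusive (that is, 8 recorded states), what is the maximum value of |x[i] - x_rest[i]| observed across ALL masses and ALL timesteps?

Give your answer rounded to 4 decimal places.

Answer: 1.3594

Derivation:
Step 0: x=[3.0000 9.0000 13.0000] v=[0.0000 0.0000 0.0000]
Step 1: x=[3.7500 8.5000 13.0000] v=[3.0000 -2.0000 0.0000]
Step 2: x=[4.7500 7.9375 12.8750] v=[4.0000 -2.2500 -0.5000]
Step 3: x=[5.3594 7.8125 12.5156] v=[2.4375 -0.5000 -1.4375]
Step 4: x=[5.2422 8.2500 11.9805] v=[-0.4688 1.7500 -2.1406]
Step 5: x=[4.5664 8.8682 11.5127] v=[-2.7032 2.4727 -1.8711]
Step 6: x=[3.8245 9.0721 11.3838] v=[-2.9678 0.8154 -0.5156]
Step 7: x=[3.4383 8.5420 11.6770] v=[-1.5447 -2.1205 1.1727]
Max displacement = 1.3594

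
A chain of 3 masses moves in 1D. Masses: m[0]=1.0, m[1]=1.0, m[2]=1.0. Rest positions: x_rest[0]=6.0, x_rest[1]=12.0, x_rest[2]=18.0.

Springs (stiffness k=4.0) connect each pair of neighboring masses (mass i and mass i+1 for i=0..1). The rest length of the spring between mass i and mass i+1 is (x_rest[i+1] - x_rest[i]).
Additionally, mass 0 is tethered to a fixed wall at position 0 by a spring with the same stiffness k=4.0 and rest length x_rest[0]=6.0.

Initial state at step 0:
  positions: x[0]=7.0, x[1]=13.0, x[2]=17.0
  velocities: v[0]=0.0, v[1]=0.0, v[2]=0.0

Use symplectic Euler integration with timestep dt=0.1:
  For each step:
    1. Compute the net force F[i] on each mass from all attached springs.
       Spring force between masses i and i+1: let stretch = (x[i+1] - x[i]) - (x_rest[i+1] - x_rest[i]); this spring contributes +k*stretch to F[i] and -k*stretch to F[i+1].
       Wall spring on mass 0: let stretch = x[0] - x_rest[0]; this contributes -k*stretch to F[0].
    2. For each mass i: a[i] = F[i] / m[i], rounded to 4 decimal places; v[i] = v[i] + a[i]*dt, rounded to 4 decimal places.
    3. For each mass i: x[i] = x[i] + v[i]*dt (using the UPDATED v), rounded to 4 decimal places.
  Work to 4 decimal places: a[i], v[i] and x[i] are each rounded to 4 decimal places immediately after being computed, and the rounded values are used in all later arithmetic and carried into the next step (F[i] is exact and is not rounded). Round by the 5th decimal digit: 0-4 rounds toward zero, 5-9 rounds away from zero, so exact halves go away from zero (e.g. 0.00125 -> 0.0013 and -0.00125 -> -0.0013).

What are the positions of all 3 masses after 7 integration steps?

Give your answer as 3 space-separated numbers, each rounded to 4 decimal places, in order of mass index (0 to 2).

Answer: 5.9376 11.5967 18.5453

Derivation:
Step 0: x=[7.0000 13.0000 17.0000] v=[0.0000 0.0000 0.0000]
Step 1: x=[6.9600 12.9200 17.0800] v=[-0.4000 -0.8000 0.8000]
Step 2: x=[6.8800 12.7680 17.2336] v=[-0.8000 -1.5200 1.5360]
Step 3: x=[6.7603 12.5591 17.4486] v=[-1.1968 -2.0890 2.1498]
Step 4: x=[6.6022 12.3138 17.7080] v=[-1.5814 -2.4527 2.5940]
Step 5: x=[6.4084 12.0558 17.9916] v=[-1.9376 -2.5797 2.8363]
Step 6: x=[6.1842 11.8094 18.2778] v=[-2.2420 -2.4643 2.8620]
Step 7: x=[5.9376 11.5967 18.5453] v=[-2.4656 -2.1270 2.6746]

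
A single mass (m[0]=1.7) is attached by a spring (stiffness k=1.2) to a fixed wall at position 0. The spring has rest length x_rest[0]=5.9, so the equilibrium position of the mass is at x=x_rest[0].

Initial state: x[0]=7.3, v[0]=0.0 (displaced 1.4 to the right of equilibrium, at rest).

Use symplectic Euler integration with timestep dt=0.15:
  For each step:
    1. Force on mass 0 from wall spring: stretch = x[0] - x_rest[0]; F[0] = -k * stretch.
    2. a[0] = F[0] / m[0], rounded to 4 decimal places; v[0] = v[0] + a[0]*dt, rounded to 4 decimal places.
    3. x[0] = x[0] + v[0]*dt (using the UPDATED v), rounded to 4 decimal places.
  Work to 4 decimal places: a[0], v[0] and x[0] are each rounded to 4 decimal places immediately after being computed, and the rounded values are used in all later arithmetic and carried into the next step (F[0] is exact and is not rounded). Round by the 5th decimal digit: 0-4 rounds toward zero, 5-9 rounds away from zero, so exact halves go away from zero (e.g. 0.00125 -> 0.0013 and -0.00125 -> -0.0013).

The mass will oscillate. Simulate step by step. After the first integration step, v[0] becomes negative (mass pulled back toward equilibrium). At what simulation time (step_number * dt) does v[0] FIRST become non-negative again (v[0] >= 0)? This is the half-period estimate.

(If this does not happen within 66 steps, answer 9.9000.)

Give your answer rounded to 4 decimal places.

Answer: 3.7500

Derivation:
Step 0: x=[7.3000] v=[0.0000]
Step 1: x=[7.2778] v=[-0.1482]
Step 2: x=[7.2337] v=[-0.2941]
Step 3: x=[7.1684] v=[-0.4353]
Step 4: x=[7.0830] v=[-0.5696]
Step 5: x=[6.9788] v=[-0.6949]
Step 6: x=[6.8574] v=[-0.8091]
Step 7: x=[6.7208] v=[-0.9105]
Step 8: x=[6.5712] v=[-0.9974]
Step 9: x=[6.4109] v=[-1.0685]
Step 10: x=[6.2425] v=[-1.1226]
Step 11: x=[6.0687] v=[-1.1589]
Step 12: x=[5.8922] v=[-1.1768]
Step 13: x=[5.7158] v=[-1.1760]
Step 14: x=[5.5423] v=[-1.1565]
Step 15: x=[5.3745] v=[-1.1186]
Step 16: x=[5.2151] v=[-1.0630]
Step 17: x=[5.0665] v=[-0.9905]
Step 18: x=[4.9312] v=[-0.9022]
Step 19: x=[4.8113] v=[-0.7996]
Step 20: x=[4.7087] v=[-0.6843]
Step 21: x=[4.6250] v=[-0.5582]
Step 22: x=[4.5615] v=[-0.4232]
Step 23: x=[4.5193] v=[-0.2815]
Step 24: x=[4.4990] v=[-0.1353]
Step 25: x=[4.5010] v=[0.0130]
First v>=0 after going negative at step 25, time=3.7500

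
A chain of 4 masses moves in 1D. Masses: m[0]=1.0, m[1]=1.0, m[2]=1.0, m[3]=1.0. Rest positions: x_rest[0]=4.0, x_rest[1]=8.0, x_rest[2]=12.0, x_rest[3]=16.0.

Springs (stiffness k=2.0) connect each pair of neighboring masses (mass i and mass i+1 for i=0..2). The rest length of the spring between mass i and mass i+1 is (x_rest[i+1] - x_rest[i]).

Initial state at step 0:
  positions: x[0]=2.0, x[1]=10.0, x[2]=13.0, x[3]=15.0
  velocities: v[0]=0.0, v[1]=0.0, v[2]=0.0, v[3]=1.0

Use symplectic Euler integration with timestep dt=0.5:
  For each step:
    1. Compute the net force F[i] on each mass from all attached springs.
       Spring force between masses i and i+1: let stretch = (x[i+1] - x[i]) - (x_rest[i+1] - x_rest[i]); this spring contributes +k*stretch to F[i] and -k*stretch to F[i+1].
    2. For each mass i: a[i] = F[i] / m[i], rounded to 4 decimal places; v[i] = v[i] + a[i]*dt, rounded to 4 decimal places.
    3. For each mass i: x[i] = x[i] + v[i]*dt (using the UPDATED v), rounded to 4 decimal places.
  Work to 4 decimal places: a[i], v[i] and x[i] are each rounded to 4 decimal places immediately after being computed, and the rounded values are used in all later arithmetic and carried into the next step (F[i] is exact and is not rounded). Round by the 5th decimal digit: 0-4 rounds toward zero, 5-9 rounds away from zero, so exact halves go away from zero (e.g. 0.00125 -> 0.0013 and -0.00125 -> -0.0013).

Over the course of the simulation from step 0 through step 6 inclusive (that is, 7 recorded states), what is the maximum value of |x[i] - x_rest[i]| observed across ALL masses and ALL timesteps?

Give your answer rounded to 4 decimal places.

Step 0: x=[2.0000 10.0000 13.0000 15.0000] v=[0.0000 0.0000 0.0000 1.0000]
Step 1: x=[4.0000 7.5000 12.5000 16.5000] v=[4.0000 -5.0000 -1.0000 3.0000]
Step 2: x=[5.7500 5.7500 11.5000 18.0000] v=[3.5000 -3.5000 -2.0000 3.0000]
Step 3: x=[5.5000 6.8750 10.8750 18.2500] v=[-0.5000 2.2500 -1.2500 0.5000]
Step 4: x=[3.9375 9.3125 11.9375 16.8125] v=[-3.1250 4.8750 2.1250 -2.8750]
Step 5: x=[3.0625 10.3750 14.1250 14.9375] v=[-1.7500 2.1250 4.3750 -3.7500]
Step 6: x=[3.8438 9.6563 14.8438 14.6563] v=[1.5625 -1.4375 1.4375 -0.5625]
Max displacement = 2.8438

Answer: 2.8438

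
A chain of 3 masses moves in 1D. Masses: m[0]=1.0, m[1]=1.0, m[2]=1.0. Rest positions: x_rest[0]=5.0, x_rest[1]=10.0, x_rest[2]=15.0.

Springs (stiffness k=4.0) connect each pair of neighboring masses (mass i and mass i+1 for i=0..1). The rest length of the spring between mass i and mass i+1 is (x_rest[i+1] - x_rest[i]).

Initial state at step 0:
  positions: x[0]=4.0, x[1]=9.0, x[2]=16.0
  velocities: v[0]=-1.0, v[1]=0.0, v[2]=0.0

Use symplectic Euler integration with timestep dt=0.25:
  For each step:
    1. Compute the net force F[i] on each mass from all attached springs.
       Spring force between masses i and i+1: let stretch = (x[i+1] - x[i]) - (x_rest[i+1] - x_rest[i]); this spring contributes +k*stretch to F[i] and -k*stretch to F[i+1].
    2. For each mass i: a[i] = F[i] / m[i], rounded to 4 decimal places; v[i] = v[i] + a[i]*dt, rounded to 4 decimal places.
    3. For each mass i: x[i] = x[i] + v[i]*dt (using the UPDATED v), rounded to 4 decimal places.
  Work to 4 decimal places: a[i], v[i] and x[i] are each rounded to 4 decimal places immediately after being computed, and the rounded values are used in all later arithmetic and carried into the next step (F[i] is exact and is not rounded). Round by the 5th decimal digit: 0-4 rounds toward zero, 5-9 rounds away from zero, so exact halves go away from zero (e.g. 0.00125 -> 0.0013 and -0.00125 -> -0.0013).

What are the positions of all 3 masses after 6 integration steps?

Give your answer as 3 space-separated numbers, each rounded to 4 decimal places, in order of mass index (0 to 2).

Answer: 5.5340 8.4202 13.5459

Derivation:
Step 0: x=[4.0000 9.0000 16.0000] v=[-1.0000 0.0000 0.0000]
Step 1: x=[3.7500 9.5000 15.5000] v=[-1.0000 2.0000 -2.0000]
Step 2: x=[3.6875 10.0625 14.7500] v=[-0.2500 2.2500 -3.0000]
Step 3: x=[3.9688 10.2031 14.0781] v=[1.1250 0.5625 -2.6875]
Step 4: x=[4.5586 9.7539 13.6875] v=[2.3593 -1.7968 -1.5625]
Step 5: x=[5.1973 8.9893 13.5635] v=[2.5546 -3.0585 -0.4961]
Step 6: x=[5.5340 8.4202 13.5459] v=[1.3466 -2.2763 -0.0703]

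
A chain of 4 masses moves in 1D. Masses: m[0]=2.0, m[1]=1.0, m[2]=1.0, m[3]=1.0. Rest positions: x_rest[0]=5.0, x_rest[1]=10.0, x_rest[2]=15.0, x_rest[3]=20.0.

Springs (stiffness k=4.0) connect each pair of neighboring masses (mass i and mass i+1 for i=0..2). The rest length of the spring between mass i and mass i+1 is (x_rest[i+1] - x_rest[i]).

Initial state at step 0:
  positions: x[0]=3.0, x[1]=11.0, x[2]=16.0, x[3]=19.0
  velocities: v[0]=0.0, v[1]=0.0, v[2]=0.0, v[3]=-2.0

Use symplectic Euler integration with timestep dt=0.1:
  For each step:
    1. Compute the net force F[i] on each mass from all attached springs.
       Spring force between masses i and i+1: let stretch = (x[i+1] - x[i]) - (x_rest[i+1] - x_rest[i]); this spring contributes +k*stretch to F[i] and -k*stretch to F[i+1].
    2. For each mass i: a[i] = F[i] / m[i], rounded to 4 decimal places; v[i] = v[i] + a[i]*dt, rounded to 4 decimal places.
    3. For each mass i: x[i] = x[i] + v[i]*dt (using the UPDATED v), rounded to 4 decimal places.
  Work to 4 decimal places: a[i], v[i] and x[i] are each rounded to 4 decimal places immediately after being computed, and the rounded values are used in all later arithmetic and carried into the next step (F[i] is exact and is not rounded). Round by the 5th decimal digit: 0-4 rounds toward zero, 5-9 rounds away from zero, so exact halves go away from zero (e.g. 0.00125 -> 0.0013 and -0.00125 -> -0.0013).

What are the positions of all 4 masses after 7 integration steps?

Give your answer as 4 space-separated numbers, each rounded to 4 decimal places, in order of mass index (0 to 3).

Answer: 4.2750 8.5861 13.9667 19.4976

Derivation:
Step 0: x=[3.0000 11.0000 16.0000 19.0000] v=[0.0000 0.0000 0.0000 -2.0000]
Step 1: x=[3.0600 10.8800 15.9200 18.8800] v=[0.6000 -1.2000 -0.8000 -1.2000]
Step 2: x=[3.1764 10.6488 15.7568 18.8416] v=[1.1640 -2.3120 -1.6320 -0.3840]
Step 3: x=[3.3423 10.3230 15.5127 18.8798] v=[1.6585 -3.2578 -2.4413 0.3821]
Step 4: x=[3.5478 9.9256 15.1957 18.9833] v=[2.0546 -3.9742 -3.1703 1.0353]
Step 5: x=[3.7808 9.4839 14.8194 19.1353] v=[2.3302 -4.4173 -3.7633 1.5203]
Step 6: x=[4.0279 9.0275 14.4023 19.3147] v=[2.4708 -4.5643 -4.1711 1.7939]
Step 7: x=[4.2750 8.5861 13.9667 19.4976] v=[2.4707 -4.4142 -4.3561 1.8289]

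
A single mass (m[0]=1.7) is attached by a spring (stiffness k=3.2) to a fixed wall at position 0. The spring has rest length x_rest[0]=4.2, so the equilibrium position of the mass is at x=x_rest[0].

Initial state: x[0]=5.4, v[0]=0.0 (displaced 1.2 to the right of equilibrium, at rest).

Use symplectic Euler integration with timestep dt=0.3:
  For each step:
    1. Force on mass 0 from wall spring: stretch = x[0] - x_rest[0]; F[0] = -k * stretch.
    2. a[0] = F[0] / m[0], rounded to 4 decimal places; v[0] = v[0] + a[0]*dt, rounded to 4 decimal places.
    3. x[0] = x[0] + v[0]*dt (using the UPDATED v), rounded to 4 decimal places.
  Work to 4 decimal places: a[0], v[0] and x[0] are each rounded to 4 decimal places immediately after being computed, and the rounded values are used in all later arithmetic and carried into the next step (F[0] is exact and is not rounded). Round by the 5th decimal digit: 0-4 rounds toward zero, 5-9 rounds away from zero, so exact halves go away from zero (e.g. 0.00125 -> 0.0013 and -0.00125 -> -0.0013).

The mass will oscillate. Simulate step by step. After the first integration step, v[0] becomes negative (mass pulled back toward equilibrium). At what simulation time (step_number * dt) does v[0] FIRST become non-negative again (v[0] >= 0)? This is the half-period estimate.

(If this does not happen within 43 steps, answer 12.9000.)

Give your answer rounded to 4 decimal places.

Answer: 2.4000

Derivation:
Step 0: x=[5.4000] v=[0.0000]
Step 1: x=[5.1967] v=[-0.6776]
Step 2: x=[4.8246] v=[-1.2404]
Step 3: x=[4.3467] v=[-1.5931]
Step 4: x=[3.8439] v=[-1.6759]
Step 5: x=[3.4015] v=[-1.4748]
Step 6: x=[3.0943] v=[-1.0239]
Step 7: x=[2.9745] v=[-0.3995]
Step 8: x=[3.0623] v=[0.2925]
First v>=0 after going negative at step 8, time=2.4000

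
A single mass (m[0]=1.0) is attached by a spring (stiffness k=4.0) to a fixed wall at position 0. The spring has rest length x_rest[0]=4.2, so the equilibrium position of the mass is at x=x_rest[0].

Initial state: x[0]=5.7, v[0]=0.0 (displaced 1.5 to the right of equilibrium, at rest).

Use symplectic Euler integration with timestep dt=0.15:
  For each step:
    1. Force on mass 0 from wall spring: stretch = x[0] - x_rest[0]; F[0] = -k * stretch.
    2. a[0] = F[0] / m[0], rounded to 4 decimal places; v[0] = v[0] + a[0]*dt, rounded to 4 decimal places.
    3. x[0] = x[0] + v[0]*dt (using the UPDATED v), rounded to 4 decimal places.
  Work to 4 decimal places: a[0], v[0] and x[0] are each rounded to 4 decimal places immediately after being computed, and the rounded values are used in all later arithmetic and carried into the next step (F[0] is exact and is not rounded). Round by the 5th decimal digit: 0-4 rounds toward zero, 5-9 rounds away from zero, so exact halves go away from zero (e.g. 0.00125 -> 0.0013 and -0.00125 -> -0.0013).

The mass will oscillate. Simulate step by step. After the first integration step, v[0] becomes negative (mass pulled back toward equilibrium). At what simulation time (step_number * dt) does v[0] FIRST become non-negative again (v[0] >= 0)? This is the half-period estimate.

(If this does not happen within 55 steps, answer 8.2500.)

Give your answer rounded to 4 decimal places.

Step 0: x=[5.7000] v=[0.0000]
Step 1: x=[5.5650] v=[-0.9000]
Step 2: x=[5.3072] v=[-1.7190]
Step 3: x=[4.9497] v=[-2.3833]
Step 4: x=[4.5247] v=[-2.8331]
Step 5: x=[4.0705] v=[-3.0279]
Step 6: x=[3.6280] v=[-2.9502]
Step 7: x=[3.2370] v=[-2.6070]
Step 8: x=[2.9326] v=[-2.0292]
Step 9: x=[2.7423] v=[-1.2688]
Step 10: x=[2.6832] v=[-0.3942]
Step 11: x=[2.7606] v=[0.5159]
First v>=0 after going negative at step 11, time=1.6500

Answer: 1.6500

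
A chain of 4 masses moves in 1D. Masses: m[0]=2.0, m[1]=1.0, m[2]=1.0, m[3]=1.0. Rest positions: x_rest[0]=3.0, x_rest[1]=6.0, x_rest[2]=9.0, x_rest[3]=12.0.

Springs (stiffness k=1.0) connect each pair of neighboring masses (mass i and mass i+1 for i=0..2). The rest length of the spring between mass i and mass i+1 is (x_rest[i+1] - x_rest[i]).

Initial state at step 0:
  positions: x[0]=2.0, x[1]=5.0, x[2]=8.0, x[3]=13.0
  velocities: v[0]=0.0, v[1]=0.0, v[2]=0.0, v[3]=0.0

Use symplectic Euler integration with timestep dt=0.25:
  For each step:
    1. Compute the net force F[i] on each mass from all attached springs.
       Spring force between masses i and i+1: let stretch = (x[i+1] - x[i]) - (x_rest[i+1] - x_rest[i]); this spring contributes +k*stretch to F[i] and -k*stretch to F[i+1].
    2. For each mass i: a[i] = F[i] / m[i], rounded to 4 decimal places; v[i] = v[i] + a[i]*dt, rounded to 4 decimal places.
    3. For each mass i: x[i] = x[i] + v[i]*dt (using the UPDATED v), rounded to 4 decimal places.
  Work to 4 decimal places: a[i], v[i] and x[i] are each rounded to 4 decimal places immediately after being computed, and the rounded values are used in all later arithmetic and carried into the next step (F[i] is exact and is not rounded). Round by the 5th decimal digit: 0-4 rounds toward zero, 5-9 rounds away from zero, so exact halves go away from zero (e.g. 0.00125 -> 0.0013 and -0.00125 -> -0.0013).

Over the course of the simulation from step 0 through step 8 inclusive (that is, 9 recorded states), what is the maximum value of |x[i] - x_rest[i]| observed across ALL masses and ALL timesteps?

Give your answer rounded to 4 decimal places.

Answer: 1.1567

Derivation:
Step 0: x=[2.0000 5.0000 8.0000 13.0000] v=[0.0000 0.0000 0.0000 0.0000]
Step 1: x=[2.0000 5.0000 8.1250 12.8750] v=[0.0000 0.0000 0.5000 -0.5000]
Step 2: x=[2.0000 5.0078 8.3516 12.6406] v=[0.0000 0.0313 0.9063 -0.9375]
Step 3: x=[2.0003 5.0366 8.6373 12.3257] v=[0.0010 0.1153 1.1426 -1.2598]
Step 4: x=[2.0017 5.1007 8.9284 11.9677] v=[0.0056 0.2564 1.1645 -1.4319]
Step 5: x=[2.0062 5.2104 9.1703 11.6073] v=[0.0180 0.4386 0.9674 -1.4417]
Step 6: x=[2.0171 5.3673 9.3170 11.2821] v=[0.0435 0.6275 0.5867 -1.3010]
Step 7: x=[2.0389 5.5617 9.3397 11.0215] v=[0.0873 0.7774 0.0906 -1.0423]
Step 8: x=[2.0771 5.7720 9.2313 10.8433] v=[0.1527 0.8412 -0.4335 -0.7128]
Max displacement = 1.1567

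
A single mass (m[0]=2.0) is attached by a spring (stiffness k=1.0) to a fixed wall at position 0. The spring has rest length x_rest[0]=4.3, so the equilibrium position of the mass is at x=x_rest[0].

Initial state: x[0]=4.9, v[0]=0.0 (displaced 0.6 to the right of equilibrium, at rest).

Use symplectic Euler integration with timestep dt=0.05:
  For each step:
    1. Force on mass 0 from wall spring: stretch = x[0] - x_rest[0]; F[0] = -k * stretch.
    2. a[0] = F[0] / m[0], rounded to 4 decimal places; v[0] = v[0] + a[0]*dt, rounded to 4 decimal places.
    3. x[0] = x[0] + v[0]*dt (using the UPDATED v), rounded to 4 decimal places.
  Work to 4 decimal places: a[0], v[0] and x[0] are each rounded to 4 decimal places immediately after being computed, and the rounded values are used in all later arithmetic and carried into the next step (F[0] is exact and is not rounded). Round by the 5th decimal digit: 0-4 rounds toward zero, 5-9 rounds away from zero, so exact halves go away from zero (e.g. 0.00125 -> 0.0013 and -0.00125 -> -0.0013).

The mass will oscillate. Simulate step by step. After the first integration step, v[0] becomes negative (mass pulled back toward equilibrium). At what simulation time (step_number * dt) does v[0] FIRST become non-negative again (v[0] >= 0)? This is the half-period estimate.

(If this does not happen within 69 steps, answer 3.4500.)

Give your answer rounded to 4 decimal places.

Step 0: x=[4.9000] v=[0.0000]
Step 1: x=[4.8993] v=[-0.0150]
Step 2: x=[4.8978] v=[-0.0300]
Step 3: x=[4.8956] v=[-0.0449]
Step 4: x=[4.8926] v=[-0.0598]
Step 5: x=[4.8889] v=[-0.0746]
Step 6: x=[4.8844] v=[-0.0893]
Step 7: x=[4.8792] v=[-0.1039]
Step 8: x=[4.8733] v=[-0.1184]
Step 9: x=[4.8667] v=[-0.1327]
Step 10: x=[4.8594] v=[-0.1469]
Step 11: x=[4.8514] v=[-0.1609]
Step 12: x=[4.8427] v=[-0.1747]
Step 13: x=[4.8333] v=[-0.1883]
Step 14: x=[4.8232] v=[-0.2016]
Step 15: x=[4.8125] v=[-0.2147]
Step 16: x=[4.8011] v=[-0.2275]
Step 17: x=[4.7891] v=[-0.2400]
Step 18: x=[4.7765] v=[-0.2522]
Step 19: x=[4.7633] v=[-0.2641]
Step 20: x=[4.7495] v=[-0.2757]
Step 21: x=[4.7352] v=[-0.2869]
Step 22: x=[4.7203] v=[-0.2978]
Step 23: x=[4.7049] v=[-0.3083]
Step 24: x=[4.6890] v=[-0.3184]
Step 25: x=[4.6726] v=[-0.3281]
Step 26: x=[4.6557] v=[-0.3374]
Step 27: x=[4.6384] v=[-0.3463]
Step 28: x=[4.6207] v=[-0.3548]
Step 29: x=[4.6026] v=[-0.3628]
Step 30: x=[4.5841] v=[-0.3704]
Step 31: x=[4.5652] v=[-0.3775]
Step 32: x=[4.5460] v=[-0.3841]
Step 33: x=[4.5265] v=[-0.3903]
Step 34: x=[4.5067] v=[-0.3960]
Step 35: x=[4.4866] v=[-0.4012]
Step 36: x=[4.4663] v=[-0.4059]
Step 37: x=[4.4458] v=[-0.4101]
Step 38: x=[4.4251] v=[-0.4137]
Step 39: x=[4.4043] v=[-0.4168]
Step 40: x=[4.3833] v=[-0.4194]
Step 41: x=[4.3622] v=[-0.4215]
Step 42: x=[4.3410] v=[-0.4231]
Step 43: x=[4.3198] v=[-0.4241]
Step 44: x=[4.2986] v=[-0.4246]
Step 45: x=[4.2774] v=[-0.4246]
Step 46: x=[4.2562] v=[-0.4240]
Step 47: x=[4.2351] v=[-0.4229]
Step 48: x=[4.2140] v=[-0.4213]
Step 49: x=[4.1930] v=[-0.4192]
Step 50: x=[4.1722] v=[-0.4165]
Step 51: x=[4.1515] v=[-0.4133]
Step 52: x=[4.1310] v=[-0.4096]
Step 53: x=[4.1107] v=[-0.4054]
Step 54: x=[4.0907] v=[-0.4007]
Step 55: x=[4.0709] v=[-0.3955]
Step 56: x=[4.0514] v=[-0.3898]
Step 57: x=[4.0322] v=[-0.3836]
Step 58: x=[4.0134] v=[-0.3769]
Step 59: x=[3.9949] v=[-0.3697]
Step 60: x=[3.9768] v=[-0.3621]
Step 61: x=[3.9591] v=[-0.3540]
Step 62: x=[3.9418] v=[-0.3455]
Step 63: x=[3.9250] v=[-0.3365]
Step 64: x=[3.9086] v=[-0.3271]
Step 65: x=[3.8927] v=[-0.3173]
Step 66: x=[3.8773] v=[-0.3071]
Step 67: x=[3.8625] v=[-0.2965]
Step 68: x=[3.8482] v=[-0.2856]
Step 69: x=[3.8345] v=[-0.2743]
v[0] did not become non-negative within 69 steps; using fallback time=3.4500

Answer: 3.4500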